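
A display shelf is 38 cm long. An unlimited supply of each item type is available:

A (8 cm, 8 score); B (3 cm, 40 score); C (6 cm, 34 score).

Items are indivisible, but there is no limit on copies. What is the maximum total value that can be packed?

480 score

Best value-per-unit is B at 40/3, and filling with it alone uses length 12×3=36. No mix of the others beats 12×40 = 480.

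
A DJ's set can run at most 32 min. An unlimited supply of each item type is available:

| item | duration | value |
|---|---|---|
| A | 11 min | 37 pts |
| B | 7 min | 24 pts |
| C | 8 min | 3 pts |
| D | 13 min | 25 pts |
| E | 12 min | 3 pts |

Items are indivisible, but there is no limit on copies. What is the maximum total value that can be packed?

109 pts

Best value-per-unit is B at 24/7; filling with it alone gives 4×24 = 96.
Optimal mix: 1×A + 3×B → duration 32, value 109.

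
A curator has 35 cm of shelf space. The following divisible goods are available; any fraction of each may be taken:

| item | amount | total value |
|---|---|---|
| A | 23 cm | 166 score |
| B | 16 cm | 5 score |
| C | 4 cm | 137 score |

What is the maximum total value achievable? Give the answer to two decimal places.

305.50

Take in order of value per unit:
- C (137/4 per unit): all 4 → value 137, running total 137.00
- A (166/23 per unit): all 23 → value 166, running total 303.00
- B (5/16 per unit): 8 of 16 → value 8×5/16 = 2.5000, running total 305.50
Total 305.50.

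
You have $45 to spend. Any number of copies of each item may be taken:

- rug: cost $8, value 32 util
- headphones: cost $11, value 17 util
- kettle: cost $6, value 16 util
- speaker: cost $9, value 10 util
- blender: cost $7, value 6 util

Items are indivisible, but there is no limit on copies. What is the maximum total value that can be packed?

160 util

Best value-per-unit is rug at 32/8, and filling with it alone uses cost 5×8=40. No mix of the others beats 5×32 = 160.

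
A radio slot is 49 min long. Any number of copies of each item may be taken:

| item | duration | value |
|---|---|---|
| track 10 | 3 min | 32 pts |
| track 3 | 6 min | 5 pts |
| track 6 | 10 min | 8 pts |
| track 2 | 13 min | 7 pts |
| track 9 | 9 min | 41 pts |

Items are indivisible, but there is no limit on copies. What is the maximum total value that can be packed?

Best value-per-unit is track 10 at 32/3, and filling with it alone uses duration 16×3=48. No mix of the others beats 16×32 = 512.

512 pts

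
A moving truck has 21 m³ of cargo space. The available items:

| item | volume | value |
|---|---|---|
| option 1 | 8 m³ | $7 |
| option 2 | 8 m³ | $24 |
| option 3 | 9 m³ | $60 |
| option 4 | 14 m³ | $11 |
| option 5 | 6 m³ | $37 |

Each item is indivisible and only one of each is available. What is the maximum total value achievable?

$97

This is a 0/1 knapsack; check combinations near the capacity.
- option 3+option 5: volume 9+6=15, value 60+37=97
- option 2+option 3: volume 8+9=17, value 24+60=84
- option 1+option 3: volume 8+9=17, value 7+60=67
- option 2+option 5: volume 8+6=14, value 24+37=61
- option 3: volume 9, value 60
Best: $97.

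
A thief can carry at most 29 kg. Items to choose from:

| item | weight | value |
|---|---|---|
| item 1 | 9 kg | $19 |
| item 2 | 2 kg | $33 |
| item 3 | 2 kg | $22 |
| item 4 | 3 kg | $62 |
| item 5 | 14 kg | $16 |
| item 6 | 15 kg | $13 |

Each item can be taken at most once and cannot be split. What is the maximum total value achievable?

$136

This is a 0/1 knapsack; check combinations near the capacity.
- item 1+item 2+item 3+item 4: weight 9+2+2+3=16, value 19+33+22+62=136
- item 2+item 3+item 4+item 5: weight 2+2+3+14=21, value 33+22+62+16=133
- item 2+item 3+item 4+item 6: weight 2+2+3+15=22, value 33+22+62+13=130
- item 1+item 2+item 4+item 5: weight 9+2+3+14=28, value 19+33+62+16=130
Best: $136.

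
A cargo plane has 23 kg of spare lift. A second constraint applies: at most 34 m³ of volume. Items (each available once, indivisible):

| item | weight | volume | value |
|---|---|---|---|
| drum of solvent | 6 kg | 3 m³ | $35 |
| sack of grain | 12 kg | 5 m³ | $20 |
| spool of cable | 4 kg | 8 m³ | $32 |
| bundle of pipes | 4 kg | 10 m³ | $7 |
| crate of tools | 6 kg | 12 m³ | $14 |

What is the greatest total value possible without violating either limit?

Feasible sets respecting both limits:
- drum of solvent+spool of cable+bundle of pipes+crate of tools: weight 20, volume 33, value 88
- drum of solvent+sack of grain+spool of cable: weight 22, volume 16, value 87
- drum of solvent+spool of cable+crate of tools: weight 16, volume 23, value 81
Best: $88.

$88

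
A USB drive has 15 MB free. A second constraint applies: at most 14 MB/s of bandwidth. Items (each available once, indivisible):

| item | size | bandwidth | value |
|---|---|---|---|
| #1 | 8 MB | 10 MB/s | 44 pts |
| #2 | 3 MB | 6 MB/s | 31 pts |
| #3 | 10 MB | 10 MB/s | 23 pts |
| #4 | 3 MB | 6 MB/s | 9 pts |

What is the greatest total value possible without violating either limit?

Feasible sets respecting both limits:
- #1: size 8, bandwidth 10, value 44
- #2+#4: size 6, bandwidth 12, value 40
- #2: size 3, bandwidth 6, value 31
Best: 44 pts.

44 pts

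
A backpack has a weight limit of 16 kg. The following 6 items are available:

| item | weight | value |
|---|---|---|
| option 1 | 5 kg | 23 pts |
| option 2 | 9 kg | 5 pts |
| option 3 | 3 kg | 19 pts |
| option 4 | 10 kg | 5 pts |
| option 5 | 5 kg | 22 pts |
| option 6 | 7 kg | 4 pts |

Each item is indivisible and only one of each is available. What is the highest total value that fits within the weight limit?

64 pts

Check high-value combinations within 16 kg:
- option 1+option 3+option 5: weight 5+3+5=13, value 23+19+22=64
- option 1+option 3+option 6: weight 5+3+7=15, value 23+19+4=46
- option 1+option 5: weight 5+5=10, value 23+22=45
- option 3+option 5+option 6: weight 3+5+7=15, value 19+22+4=45
- option 1+option 3: weight 5+3=8, value 23+19=42
Best: 64 pts.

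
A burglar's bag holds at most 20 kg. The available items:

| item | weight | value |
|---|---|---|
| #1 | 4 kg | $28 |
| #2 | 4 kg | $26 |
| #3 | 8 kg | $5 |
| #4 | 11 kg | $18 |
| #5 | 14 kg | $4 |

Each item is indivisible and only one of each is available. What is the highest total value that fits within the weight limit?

$72

Check high-value combinations within 20 kg:
- #1+#2+#4: weight 4+4+11=19, value 28+26+18=72
- #1+#2+#3: weight 4+4+8=16, value 28+26+5=59
- #1+#2: weight 4+4=8, value 28+26=54
- #1+#4: weight 4+11=15, value 28+18=46
- #2+#4: weight 4+11=15, value 26+18=44
Best: $72.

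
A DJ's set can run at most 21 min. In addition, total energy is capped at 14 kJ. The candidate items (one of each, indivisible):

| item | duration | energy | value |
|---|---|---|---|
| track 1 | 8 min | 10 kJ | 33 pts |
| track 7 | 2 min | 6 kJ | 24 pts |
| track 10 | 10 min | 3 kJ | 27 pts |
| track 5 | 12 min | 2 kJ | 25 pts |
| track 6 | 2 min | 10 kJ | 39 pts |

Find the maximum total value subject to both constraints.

66 pts

Feasible sets respecting both limits:
- track 10+track 6: duration 12, energy 13, value 66
- track 5+track 6: duration 14, energy 12, value 64
- track 1+track 10: duration 18, energy 13, value 60
- track 1+track 5: duration 20, energy 12, value 58
Best: 66 pts.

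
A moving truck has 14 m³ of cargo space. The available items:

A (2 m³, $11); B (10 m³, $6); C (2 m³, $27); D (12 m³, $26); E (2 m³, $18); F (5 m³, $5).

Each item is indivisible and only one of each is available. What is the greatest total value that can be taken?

$61

This is a 0/1 knapsack; check combinations near the capacity.
- A+C+E+F: volume 2+2+2+5=11, value 11+27+18+5=61
- A+C+E: volume 2+2+2=6, value 11+27+18=56
- C+D: volume 2+12=14, value 27+26=53
- B+C+E: volume 10+2+2=14, value 6+27+18=51
Best: $61.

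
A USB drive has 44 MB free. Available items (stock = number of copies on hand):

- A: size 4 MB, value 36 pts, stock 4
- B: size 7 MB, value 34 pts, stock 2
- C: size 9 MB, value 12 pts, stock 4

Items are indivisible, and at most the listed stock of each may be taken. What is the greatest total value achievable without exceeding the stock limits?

224 pts

Best selections within size 44 and stock limits:
- 4×A + 2×B + 1×C: size 39, value 224
- 4×A + 2×B: size 30, value 212
- 4×A + 1×B + 2×C: size 41, value 202
- 3×A + 2×B + 2×C: size 44, value 200
Best: 224 pts.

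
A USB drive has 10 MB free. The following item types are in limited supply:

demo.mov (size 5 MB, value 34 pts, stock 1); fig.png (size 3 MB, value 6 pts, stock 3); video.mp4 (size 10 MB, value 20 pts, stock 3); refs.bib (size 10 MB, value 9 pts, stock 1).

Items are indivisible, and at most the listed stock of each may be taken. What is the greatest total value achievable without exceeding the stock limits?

Top feasible selections:
- 1×demo.mov + 1×fig.png: size 8, value 40
- 1×demo.mov: size 5, value 34
Best: 40 pts.

40 pts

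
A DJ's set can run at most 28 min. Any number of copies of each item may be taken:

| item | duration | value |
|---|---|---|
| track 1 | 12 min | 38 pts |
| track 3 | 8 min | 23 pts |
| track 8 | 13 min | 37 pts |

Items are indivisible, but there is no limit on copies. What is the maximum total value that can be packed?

84 pts

Best value-per-unit is track 1 at 38/12; filling with it alone gives 2×38 = 76.
Optimal mix: 1×track 1 + 2×track 3 → duration 28, value 84.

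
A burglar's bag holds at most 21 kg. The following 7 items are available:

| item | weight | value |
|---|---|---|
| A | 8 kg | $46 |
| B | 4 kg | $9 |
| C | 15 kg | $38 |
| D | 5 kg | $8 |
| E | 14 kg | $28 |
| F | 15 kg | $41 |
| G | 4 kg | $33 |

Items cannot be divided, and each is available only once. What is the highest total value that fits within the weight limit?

$96

Check high-value combinations within 21 kg:
- A+B+D+G: weight 8+4+5+4=21, value 46+9+8+33=96
- A+B+G: weight 8+4+4=16, value 46+9+33=88
- A+D+G: weight 8+5+4=17, value 46+8+33=87
Best: $96.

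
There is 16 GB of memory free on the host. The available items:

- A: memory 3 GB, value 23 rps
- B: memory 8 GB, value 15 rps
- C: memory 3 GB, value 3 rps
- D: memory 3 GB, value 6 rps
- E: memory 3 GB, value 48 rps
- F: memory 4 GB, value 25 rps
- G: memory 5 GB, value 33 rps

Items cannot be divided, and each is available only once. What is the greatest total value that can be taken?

This is a 0/1 knapsack; check combinations near the capacity.
- A+E+F+G: memory 3+3+4+5=15, value 23+48+25+33=129
- D+E+F+G: memory 3+3+4+5=15, value 6+48+25+33=112
- A+D+E+G: memory 3+3+3+5=14, value 23+6+48+33=110
Best: 129 rps.

129 rps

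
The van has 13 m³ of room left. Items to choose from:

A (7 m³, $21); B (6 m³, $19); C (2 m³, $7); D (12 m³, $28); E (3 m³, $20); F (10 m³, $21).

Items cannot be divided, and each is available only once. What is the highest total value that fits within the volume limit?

$48

This is a 0/1 knapsack; check combinations near the capacity.
- A+C+E: volume 7+2+3=12, value 21+7+20=48
- B+C+E: volume 6+2+3=11, value 19+7+20=46
- A+E: volume 7+3=10, value 21+20=41
- E+F: volume 3+10=13, value 20+21=41
Best: $48.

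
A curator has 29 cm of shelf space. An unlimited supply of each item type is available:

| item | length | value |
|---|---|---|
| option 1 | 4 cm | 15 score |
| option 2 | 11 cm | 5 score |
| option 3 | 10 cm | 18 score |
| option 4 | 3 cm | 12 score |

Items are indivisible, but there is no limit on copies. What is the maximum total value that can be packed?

Best value-per-unit is option 4 at 12/3; filling with it alone gives 9×12 = 108.
Optimal mix: 2×option 1 + 7×option 4 → length 29, value 114.

114 score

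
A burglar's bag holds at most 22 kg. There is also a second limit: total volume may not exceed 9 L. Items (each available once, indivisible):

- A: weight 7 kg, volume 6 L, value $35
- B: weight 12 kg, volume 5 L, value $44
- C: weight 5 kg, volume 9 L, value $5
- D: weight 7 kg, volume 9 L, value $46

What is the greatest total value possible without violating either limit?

$46

Feasible sets respecting both limits:
- D: weight 7, volume 9, value 46
- B: weight 12, volume 5, value 44
- A: weight 7, volume 6, value 35
- C: weight 5, volume 9, value 5
Best: $46.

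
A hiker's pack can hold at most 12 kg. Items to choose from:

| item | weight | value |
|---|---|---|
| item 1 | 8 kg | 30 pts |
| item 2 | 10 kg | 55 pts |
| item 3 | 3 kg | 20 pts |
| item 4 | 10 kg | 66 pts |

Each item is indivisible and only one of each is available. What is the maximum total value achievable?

66 pts

Check high-value combinations within 12 kg:
- item 4: weight 10, value 66
- item 2: weight 10, value 55
- item 1+item 3: weight 8+3=11, value 30+20=50
Best: 66 pts.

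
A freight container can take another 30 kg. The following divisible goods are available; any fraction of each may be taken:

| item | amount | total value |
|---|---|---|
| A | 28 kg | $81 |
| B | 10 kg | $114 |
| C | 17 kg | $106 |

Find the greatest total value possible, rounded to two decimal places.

228.68

Take in order of value per unit:
- B (114/10 per unit): all 10 → value 114, running total 114.00
- C (106/17 per unit): all 17 → value 106, running total 220.00
- A (81/28 per unit): 3 of 28 → value 3×81/28 = 8.6786, running total 228.68
Total 228.68.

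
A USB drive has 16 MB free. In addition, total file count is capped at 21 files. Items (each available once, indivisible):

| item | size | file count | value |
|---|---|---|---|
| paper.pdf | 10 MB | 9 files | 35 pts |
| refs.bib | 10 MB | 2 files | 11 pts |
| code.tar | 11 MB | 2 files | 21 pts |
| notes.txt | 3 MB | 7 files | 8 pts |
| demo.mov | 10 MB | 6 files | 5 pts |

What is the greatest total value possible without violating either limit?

43 pts

Feasible sets respecting both limits:
- paper.pdf+notes.txt: size 13, file count 16, value 43
- paper.pdf: size 10, file count 9, value 35
- code.tar+notes.txt: size 14, file count 9, value 29
Best: 43 pts.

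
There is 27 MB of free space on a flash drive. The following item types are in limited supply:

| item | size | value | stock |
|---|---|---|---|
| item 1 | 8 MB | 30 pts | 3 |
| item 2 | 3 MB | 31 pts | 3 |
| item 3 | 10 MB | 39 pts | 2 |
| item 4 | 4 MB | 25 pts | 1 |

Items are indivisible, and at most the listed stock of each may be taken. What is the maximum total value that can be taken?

Top feasible selections:
- 1×item 1 + 3×item 2 + 1×item 3: size 27, value 162
- 3×item 2 + 1×item 3 + 1×item 4: size 23, value 157
Best: 162 pts.

162 pts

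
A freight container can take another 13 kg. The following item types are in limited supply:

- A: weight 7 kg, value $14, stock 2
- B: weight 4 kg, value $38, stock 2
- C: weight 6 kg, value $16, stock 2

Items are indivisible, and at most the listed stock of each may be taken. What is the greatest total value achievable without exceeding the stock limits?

Best selections within weight 13 and stock limits:
- 2×B: weight 8, value 76
- 1×B + 1×C: weight 10, value 54
- 1×A + 1×B: weight 11, value 52
Best: $76.

$76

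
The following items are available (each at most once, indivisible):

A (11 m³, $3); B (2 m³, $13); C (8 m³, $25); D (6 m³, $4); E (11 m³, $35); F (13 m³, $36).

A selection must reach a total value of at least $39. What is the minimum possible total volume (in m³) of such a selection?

13

Subsets with value ≥ 39, sorted by total volume:
- B+E: volume 13, value 48
- B+F: volume 15, value 49
- B+C+D: volume 16, value 42
Minimum volume: 13 m³.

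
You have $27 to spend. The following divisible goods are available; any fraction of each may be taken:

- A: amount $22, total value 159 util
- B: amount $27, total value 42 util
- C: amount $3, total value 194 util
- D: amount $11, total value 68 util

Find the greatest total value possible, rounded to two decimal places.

Take in order of value per unit:
- C (194/3 per unit): all 3 → value 194, running total 194.00
- A (159/22 per unit): all 22 → value 159, running total 353.00
- D (68/11 per unit): 2 of 11 → value 2×68/11 = 12.3636, running total 365.36
Total 365.36.

365.36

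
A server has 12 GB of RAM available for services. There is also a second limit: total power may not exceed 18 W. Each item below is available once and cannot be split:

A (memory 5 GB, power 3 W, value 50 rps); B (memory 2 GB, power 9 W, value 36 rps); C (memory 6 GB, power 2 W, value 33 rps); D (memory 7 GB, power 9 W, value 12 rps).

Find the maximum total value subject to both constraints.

Feasible sets respecting both limits:
- A+B: memory 7, power 12, value 86
- A+C: memory 11, power 5, value 83
- B+C: memory 8, power 11, value 69
- A+D: memory 12, power 12, value 62
Best: 86 rps.

86 rps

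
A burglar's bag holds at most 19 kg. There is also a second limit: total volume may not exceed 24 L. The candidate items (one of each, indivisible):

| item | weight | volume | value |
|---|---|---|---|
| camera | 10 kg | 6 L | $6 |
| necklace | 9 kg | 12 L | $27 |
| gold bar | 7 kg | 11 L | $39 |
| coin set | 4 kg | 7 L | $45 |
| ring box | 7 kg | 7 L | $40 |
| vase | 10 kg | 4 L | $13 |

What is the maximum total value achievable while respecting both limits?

$85

Feasible sets respecting both limits:
- coin set+ring box: weight 11, volume 14, value 85
- gold bar+coin set: weight 11, volume 18, value 84
- gold bar+ring box: weight 14, volume 18, value 79
- necklace+coin set: weight 13, volume 19, value 72
Best: $85.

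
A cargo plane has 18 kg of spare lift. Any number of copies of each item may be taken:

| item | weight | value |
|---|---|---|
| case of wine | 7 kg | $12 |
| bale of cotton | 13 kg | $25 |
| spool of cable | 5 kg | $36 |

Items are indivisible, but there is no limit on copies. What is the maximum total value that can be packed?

Best value-per-unit is spool of cable at 36/5, and filling with it alone uses weight 3×5=15. No mix of the others beats 3×36 = 108.

$108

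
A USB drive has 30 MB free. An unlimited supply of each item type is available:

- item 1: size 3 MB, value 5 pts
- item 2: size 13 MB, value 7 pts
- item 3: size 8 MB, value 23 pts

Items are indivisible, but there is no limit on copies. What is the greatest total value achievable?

79 pts

Best value-per-unit is item 3 at 23/8; filling with it alone gives 3×23 = 69.
Optimal mix: 2×item 1 + 3×item 3 → size 30, value 79.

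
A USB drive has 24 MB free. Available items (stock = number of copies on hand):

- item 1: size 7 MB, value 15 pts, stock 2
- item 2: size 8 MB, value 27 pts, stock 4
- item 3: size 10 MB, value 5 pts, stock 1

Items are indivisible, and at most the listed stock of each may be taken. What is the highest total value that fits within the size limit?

81 pts

Best selections within size 24 and stock limits:
- 3×item 2: size 24, value 81
- 1×item 1 + 2×item 2: size 23, value 69
- 2×item 1 + 1×item 2: size 22, value 57
- 2×item 2: size 16, value 54
Best: 81 pts.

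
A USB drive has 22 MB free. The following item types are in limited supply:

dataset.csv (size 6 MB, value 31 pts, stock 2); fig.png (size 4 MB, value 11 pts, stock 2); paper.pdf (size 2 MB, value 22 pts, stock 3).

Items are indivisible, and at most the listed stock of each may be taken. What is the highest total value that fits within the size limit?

Best selections within size 22 and stock limits:
- 2×dataset.csv + 1×fig.png + 3×paper.pdf: size 22, value 139
- 2×dataset.csv + 3×paper.pdf: size 18, value 128
- 1×dataset.csv + 2×fig.png + 3×paper.pdf: size 20, value 119
Best: 139 pts.

139 pts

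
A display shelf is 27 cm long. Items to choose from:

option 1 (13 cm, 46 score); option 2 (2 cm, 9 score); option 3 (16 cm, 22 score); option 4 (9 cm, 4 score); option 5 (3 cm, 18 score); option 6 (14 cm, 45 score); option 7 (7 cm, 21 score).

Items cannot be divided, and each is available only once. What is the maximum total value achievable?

94 score

Check high-value combinations within 27 cm:
- option 1+option 2+option 5+option 7: length 13+2+3+7=25, value 46+9+18+21=94
- option 2+option 5+option 6+option 7: length 2+3+14+7=26, value 9+18+45+21=93
- option 1+option 6: length 13+14=27, value 46+45=91
- option 1+option 5+option 7: length 13+3+7=23, value 46+18+21=85
- option 5+option 6+option 7: length 3+14+7=24, value 18+45+21=84
Best: 94 score.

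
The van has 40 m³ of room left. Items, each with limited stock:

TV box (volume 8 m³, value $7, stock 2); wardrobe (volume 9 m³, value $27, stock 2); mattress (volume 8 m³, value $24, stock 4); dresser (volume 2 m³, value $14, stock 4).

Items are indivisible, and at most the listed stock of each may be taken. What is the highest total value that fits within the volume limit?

$152

Top feasible selections:
- 4×mattress + 4×dresser: volume 40, value 152
- 2×wardrobe + 2×mattress + 3×dresser: volume 40, value 144
- 1×wardrobe + 3×mattress + 3×dresser: volume 39, value 141
Best: $152.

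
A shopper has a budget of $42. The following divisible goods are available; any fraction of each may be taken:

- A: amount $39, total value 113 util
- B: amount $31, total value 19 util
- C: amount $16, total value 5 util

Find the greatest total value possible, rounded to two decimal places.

114.84

Take in order of value per unit:
- A (113/39 per unit): all 39 → value 113, running total 113.00
- B (19/31 per unit): 3 of 31 → value 3×19/31 = 1.8387, running total 114.84
Total 114.84.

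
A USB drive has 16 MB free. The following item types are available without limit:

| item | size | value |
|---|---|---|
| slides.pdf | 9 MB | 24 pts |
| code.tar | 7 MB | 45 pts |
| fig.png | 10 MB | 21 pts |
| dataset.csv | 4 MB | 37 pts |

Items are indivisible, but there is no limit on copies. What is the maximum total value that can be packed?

Best value-per-unit is dataset.csv at 37/4, and filling with it alone uses size 4×4=16. No mix of the others beats 4×37 = 148.

148 pts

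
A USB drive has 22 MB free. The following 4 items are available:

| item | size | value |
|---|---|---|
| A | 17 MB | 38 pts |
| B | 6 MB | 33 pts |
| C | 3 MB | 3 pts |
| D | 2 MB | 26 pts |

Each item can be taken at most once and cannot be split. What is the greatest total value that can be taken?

Check high-value combinations within 22 MB:
- A+C+D: size 17+3+2=22, value 38+3+26=67
- A+D: size 17+2=19, value 38+26=64
- B+C+D: size 6+3+2=11, value 33+3+26=62
- B+D: size 6+2=8, value 33+26=59
- A+C: size 17+3=20, value 38+3=41
Best: 67 pts.

67 pts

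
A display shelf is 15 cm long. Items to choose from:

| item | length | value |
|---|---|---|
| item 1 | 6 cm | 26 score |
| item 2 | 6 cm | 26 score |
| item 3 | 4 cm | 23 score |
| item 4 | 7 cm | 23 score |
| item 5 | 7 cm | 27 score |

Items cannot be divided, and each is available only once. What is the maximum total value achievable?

53 score

Check high-value combinations within 15 cm:
- item 1+item 5: length 6+7=13, value 26+27=53
- item 2+item 5: length 6+7=13, value 26+27=53
- item 1+item 2: length 6+6=12, value 26+26=52
- item 3+item 5: length 4+7=11, value 23+27=50
- item 4+item 5: length 7+7=14, value 23+27=50
Best: 53 score.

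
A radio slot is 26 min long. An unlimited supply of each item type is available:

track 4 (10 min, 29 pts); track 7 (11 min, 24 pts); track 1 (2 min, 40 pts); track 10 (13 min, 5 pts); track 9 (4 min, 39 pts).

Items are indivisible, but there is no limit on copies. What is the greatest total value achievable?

520 pts

Best value-per-unit is track 1 at 40/2, and filling with it alone uses duration 13×2=26. No mix of the others beats 13×40 = 520.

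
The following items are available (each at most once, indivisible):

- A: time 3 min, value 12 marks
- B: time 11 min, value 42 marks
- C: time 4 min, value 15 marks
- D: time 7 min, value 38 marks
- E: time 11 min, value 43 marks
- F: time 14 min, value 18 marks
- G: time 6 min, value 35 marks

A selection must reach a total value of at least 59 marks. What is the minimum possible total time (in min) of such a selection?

13

Subsets with value ≥ 59, sorted by total time:
- D+G: time 13, value 73
- A+C+G: time 13, value 62
Minimum time: 13 min.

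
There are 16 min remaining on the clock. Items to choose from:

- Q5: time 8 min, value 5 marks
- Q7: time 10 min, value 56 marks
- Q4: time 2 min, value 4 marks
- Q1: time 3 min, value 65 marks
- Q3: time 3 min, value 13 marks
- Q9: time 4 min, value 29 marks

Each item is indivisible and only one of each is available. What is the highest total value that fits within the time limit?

This is a 0/1 knapsack; check combinations near the capacity.
- Q7+Q1+Q3: time 10+3+3=16, value 56+65+13=134
- Q7+Q4+Q1: time 10+2+3=15, value 56+4+65=125
- Q7+Q1: time 10+3=13, value 56+65=121
- Q4+Q1+Q3+Q9: time 2+3+3+4=12, value 4+65+13+29=111
- Q1+Q3+Q9: time 3+3+4=10, value 65+13+29=107
Best: 134 marks.

134 marks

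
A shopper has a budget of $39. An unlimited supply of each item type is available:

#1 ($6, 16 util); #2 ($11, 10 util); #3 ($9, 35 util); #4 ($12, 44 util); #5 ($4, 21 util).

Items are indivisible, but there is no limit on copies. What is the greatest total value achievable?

189 util

Best value-per-unit is #5 at 21/4, and filling with it alone uses cost 9×4=36. No mix of the others beats 9×21 = 189.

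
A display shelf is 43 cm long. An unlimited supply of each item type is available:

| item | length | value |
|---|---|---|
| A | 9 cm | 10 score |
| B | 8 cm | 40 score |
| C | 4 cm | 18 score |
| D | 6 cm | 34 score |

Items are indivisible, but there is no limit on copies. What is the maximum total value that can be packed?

Best value-per-unit is D at 34/6, and filling with it alone uses length 7×6=42. No mix of the others beats 7×34 = 238.

238 score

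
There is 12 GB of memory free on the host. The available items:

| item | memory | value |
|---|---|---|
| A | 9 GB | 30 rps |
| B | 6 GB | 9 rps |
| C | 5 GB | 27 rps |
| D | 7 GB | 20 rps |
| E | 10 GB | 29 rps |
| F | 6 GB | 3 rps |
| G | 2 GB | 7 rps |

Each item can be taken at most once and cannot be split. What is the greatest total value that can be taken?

Check high-value combinations within 12 GB:
- C+D: memory 5+7=12, value 27+20=47
- A+G: memory 9+2=11, value 30+7=37
- B+C: memory 6+5=11, value 9+27=36
Best: 47 rps.

47 rps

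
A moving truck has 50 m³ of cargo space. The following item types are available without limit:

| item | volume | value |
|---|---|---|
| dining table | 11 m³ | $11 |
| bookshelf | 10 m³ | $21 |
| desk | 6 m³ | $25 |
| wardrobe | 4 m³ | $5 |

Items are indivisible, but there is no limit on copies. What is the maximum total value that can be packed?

$200

Best value-per-unit is desk at 25/6, and filling with it alone uses volume 8×6=48. No mix of the others beats 8×25 = 200.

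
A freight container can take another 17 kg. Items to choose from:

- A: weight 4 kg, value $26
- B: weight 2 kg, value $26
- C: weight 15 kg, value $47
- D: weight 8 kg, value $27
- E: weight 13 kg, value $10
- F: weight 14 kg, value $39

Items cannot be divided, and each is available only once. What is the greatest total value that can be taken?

$79

Check high-value combinations within 17 kg:
- A+B+D: weight 4+2+8=14, value 26+26+27=79
- B+C: weight 2+15=17, value 26+47=73
- B+F: weight 2+14=16, value 26+39=65
- B+D: weight 2+8=10, value 26+27=53
- A+D: weight 4+8=12, value 26+27=53
Best: $79.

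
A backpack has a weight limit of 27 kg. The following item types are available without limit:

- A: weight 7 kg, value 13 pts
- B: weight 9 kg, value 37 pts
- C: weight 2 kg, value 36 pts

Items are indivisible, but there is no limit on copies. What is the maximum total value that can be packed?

Best value-per-unit is C at 36/2, and filling with it alone uses weight 13×2=26. No mix of the others beats 13×36 = 468.

468 pts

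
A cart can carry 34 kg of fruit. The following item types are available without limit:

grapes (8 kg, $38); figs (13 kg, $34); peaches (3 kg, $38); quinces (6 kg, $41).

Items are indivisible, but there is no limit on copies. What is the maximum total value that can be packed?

Best value-per-unit is peaches at 38/3, and filling with it alone uses weight 11×3=33. No mix of the others beats 11×38 = 418.

$418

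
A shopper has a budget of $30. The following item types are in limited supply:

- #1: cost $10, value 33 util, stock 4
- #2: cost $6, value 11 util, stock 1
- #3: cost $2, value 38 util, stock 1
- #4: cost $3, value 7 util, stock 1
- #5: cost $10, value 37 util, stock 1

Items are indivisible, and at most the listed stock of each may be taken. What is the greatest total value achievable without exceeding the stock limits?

119 util

Best selections within cost 30 and stock limits:
- 1×#1 + 1×#2 + 1×#3 + 1×#5: cost 28, value 119
- 1×#1 + 1×#3 + 1×#4 + 1×#5: cost 25, value 115
- 2×#1 + 1×#2 + 1×#3: cost 28, value 115
Best: 119 util.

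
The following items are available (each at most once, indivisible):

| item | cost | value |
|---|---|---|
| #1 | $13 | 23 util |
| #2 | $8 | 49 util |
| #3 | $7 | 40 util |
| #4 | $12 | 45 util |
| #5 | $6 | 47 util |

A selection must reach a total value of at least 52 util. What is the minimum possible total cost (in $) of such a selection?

13

Subsets with value ≥ 52, sorted by total cost:
- #3+#5: cost 13, value 87
- #2+#5: cost 14, value 96
- #2+#3: cost 15, value 89
Minimum cost: 13 $.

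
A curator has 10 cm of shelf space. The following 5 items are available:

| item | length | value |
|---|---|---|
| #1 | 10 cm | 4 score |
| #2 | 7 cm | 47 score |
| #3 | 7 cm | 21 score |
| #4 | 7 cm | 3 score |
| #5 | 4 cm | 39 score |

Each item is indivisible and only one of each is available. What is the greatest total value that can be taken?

47 score

This is a 0/1 knapsack; check combinations near the capacity.
- #2: length 7, value 47
- #5: length 4, value 39
- #3: length 7, value 21
- #1: length 10, value 4
- #4: length 7, value 3
Best: 47 score.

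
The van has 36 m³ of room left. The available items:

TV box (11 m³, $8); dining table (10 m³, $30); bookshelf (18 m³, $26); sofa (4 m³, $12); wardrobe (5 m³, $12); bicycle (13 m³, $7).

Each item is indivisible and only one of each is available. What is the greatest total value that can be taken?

Check high-value combinations within 36 m³:
- dining table+bookshelf+sofa: volume 10+18+4=32, value 30+26+12=68
- dining table+bookshelf+wardrobe: volume 10+18+5=33, value 30+26+12=68
- TV box+dining table+sofa+wardrobe: volume 11+10+4+5=30, value 8+30+12+12=62
- dining table+sofa+wardrobe+bicycle: volume 10+4+5+13=32, value 30+12+12+7=61
Best: $68.

$68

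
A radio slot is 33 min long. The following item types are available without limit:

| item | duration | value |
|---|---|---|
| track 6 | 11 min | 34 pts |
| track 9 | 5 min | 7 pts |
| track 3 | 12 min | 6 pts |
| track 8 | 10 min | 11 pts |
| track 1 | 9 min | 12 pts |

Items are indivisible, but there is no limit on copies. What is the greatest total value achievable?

Best value-per-unit is track 6 at 34/11, and filling with it alone uses duration 3×11=33. No mix of the others beats 3×34 = 102.

102 pts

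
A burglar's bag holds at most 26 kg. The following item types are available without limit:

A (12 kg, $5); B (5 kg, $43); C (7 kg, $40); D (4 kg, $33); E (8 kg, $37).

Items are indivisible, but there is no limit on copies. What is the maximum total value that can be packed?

$218

Best value-per-unit is B at 43/5; filling with it alone gives 5×43 = 215.
Optimal mix: 2×B + 4×D → weight 26, value 218.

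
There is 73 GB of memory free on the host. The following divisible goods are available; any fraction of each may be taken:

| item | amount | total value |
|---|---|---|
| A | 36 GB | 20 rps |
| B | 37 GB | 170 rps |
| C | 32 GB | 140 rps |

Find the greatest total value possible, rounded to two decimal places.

312.22

Take in order of value per unit:
- B (170/37 per unit): all 37 → value 170, running total 170.00
- C (140/32 per unit): all 32 → value 140, running total 310.00
- A (20/36 per unit): 4 of 36 → value 4×20/36 = 2.2222, running total 312.22
Total 312.22.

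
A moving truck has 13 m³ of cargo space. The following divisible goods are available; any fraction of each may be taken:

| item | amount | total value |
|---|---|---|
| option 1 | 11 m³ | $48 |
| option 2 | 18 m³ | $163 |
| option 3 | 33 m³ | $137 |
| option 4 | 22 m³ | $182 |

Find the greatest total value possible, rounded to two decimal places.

Take in order of value per unit:
- option 2 (163/18 per unit): 13 of 18 → value 13×163/18 = 117.7222, running total 117.72
Total 117.72.

117.72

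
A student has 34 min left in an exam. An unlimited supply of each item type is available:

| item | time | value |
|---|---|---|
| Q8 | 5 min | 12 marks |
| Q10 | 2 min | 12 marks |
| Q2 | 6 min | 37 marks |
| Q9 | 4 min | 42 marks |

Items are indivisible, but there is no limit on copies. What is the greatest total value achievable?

Best value-per-unit is Q9 at 42/4; filling with it alone gives 8×42 = 336.
Optimal mix: 1×Q10 + 8×Q9 → time 34, value 348.

348 marks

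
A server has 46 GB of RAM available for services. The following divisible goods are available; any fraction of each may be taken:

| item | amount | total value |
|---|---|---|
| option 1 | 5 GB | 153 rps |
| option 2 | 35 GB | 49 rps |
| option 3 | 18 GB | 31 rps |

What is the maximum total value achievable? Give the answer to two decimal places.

Take in order of value per unit:
- option 1 (153/5 per unit): all 5 → value 153, running total 153.00
- option 3 (31/18 per unit): all 18 → value 31, running total 184.00
- option 2 (49/35 per unit): 23 of 35 → value 23×49/35 = 32.2000, running total 216.20
Total 216.20.

216.20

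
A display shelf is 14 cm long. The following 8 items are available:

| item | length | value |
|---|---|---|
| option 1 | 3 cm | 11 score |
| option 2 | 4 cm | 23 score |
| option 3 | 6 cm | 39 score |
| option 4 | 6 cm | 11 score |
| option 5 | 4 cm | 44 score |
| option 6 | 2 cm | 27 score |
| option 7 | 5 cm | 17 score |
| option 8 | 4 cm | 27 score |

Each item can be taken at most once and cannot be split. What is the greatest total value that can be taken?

This is a 0/1 knapsack; check combinations near the capacity.
- option 2+option 5+option 6+option 8: length 4+4+2+4=14, value 23+44+27+27=121
- option 3+option 5+option 6: length 6+4+2=12, value 39+44+27=110
- option 3+option 5+option 8: length 6+4+4=14, value 39+44+27=110
- option 1+option 5+option 6+option 8: length 3+4+2+4=13, value 11+44+27+27=109
- option 2+option 3+option 5: length 4+6+4=14, value 23+39+44=106
Best: 121 score.

121 score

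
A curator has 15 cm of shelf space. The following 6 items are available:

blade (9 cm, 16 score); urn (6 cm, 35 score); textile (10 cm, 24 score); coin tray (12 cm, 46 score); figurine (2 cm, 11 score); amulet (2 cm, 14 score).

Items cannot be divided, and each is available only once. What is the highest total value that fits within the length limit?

60 score

This is a 0/1 knapsack; check combinations near the capacity.
- urn+figurine+amulet: length 6+2+2=10, value 35+11+14=60
- coin tray+amulet: length 12+2=14, value 46+14=60
- coin tray+figurine: length 12+2=14, value 46+11=57
- blade+urn: length 9+6=15, value 16+35=51
- urn+amulet: length 6+2=8, value 35+14=49
Best: 60 score.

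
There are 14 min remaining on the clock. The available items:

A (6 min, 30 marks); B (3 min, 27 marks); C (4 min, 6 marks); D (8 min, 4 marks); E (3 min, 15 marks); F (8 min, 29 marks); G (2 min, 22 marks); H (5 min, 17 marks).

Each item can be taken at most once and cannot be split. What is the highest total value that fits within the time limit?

94 marks

Check high-value combinations within 14 min:
- A+B+E+G: time 6+3+3+2=14, value 30+27+15+22=94
- B+E+G+H: time 3+3+2+5=13, value 27+15+22+17=81
- A+B+G: time 6+3+2=11, value 30+27+22=79
Best: 94 marks.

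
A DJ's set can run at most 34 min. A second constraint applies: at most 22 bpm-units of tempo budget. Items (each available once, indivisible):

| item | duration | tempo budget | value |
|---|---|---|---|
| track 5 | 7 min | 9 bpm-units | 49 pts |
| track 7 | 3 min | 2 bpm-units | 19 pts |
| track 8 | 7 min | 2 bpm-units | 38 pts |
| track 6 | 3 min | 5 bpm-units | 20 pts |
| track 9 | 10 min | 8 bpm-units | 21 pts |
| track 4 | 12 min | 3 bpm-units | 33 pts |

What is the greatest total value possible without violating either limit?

159 pts

Feasible sets respecting both limits:
- track 5+track 7+track 8+track 6+track 4: duration 32, tempo budget 21, value 159
- track 5+track 8+track 6+track 4: duration 29, tempo budget 19, value 140
- track 5+track 7+track 8+track 4: duration 29, tempo budget 16, value 139
- track 5+track 7+track 8+track 9: duration 27, tempo budget 21, value 127
Best: 159 pts.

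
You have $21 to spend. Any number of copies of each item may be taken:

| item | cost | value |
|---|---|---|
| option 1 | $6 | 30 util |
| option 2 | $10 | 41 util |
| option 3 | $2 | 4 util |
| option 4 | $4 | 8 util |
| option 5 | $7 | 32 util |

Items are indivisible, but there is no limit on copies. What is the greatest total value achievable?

96 util

Best value-per-unit is option 1 at 30/6; filling with it alone gives 3×30 = 90.
Optimal mix: 2×option 1 + 1×option 3 + 1×option 5 → cost 21, value 96.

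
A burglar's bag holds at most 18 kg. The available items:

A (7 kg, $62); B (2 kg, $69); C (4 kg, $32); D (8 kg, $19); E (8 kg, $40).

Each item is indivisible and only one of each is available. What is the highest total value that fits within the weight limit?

$171

Check high-value combinations within 18 kg:
- A+B+E: weight 7+2+8=17, value 62+69+40=171
- A+B+C: weight 7+2+4=13, value 62+69+32=163
- A+B+D: weight 7+2+8=17, value 62+69+19=150
Best: $171.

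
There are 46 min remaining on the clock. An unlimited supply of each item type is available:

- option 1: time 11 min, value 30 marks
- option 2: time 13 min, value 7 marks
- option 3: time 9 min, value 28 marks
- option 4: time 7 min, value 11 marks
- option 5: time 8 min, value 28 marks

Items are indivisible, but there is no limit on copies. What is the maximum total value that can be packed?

144 marks

Best value-per-unit is option 5 at 28/8; filling with it alone gives 5×28 = 140.
Optimal mix: 2×option 1 + 3×option 5 → time 46, value 144.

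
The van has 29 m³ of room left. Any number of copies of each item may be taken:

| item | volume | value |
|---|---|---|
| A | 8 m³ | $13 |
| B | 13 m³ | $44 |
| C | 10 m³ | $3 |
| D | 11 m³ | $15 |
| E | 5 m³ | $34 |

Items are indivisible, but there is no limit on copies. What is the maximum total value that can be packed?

Best value-per-unit is E at 34/5, and filling with it alone uses volume 5×5=25. No mix of the others beats 5×34 = 170.

$170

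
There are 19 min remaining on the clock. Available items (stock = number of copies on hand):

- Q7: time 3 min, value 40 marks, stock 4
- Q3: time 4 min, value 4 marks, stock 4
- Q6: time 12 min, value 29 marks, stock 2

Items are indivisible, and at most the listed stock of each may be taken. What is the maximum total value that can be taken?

164 marks

Best selections within time 19 and stock limits:
- 4×Q7 + 1×Q3: time 16, value 164
- 4×Q7: time 12, value 160
- 3×Q7 + 2×Q3: time 17, value 128
Best: 164 marks.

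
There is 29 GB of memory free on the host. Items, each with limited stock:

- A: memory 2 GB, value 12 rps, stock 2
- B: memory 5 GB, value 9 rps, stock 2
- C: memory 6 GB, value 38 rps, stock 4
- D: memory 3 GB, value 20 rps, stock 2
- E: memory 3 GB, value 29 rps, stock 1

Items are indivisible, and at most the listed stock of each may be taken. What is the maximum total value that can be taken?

Best selections within memory 29 and stock limits:
- 1×A + 3×C + 2×D + 1×E: memory 29, value 195
- 1×A + 4×C + 1×E: memory 29, value 193
- 2×A + 3×C + 1×D + 1×E: memory 28, value 187
- 1×A + 4×C + 1×D: memory 29, value 184
Best: 195 rps.

195 rps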